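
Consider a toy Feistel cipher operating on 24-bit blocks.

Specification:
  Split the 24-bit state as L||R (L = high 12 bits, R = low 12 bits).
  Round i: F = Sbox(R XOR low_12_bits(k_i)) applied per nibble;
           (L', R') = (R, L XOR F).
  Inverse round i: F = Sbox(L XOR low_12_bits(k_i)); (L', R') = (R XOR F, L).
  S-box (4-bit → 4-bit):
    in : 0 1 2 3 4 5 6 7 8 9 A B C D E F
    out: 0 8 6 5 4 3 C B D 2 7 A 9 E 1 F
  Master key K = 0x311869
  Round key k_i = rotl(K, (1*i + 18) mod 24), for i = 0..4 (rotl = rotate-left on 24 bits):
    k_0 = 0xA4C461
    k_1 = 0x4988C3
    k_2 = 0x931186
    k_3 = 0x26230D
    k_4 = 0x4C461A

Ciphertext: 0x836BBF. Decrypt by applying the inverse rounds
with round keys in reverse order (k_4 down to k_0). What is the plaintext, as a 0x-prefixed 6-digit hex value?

s_0 = ciphertext = 0x836BBF
s_1 = InvRound(s_0, k_4) = 0xAD6836
s_2 = InvRound(s_1, k_3) = 0xADCAD6
s_3 = InvRound(s_2, k_2) = 0x0E1ADC
s_4 = InvRound(s_3, k_1) = 0x7BA0E1
s_5 = InvRound(s_4, k_0) = 0x50B7BA

0x50B7BA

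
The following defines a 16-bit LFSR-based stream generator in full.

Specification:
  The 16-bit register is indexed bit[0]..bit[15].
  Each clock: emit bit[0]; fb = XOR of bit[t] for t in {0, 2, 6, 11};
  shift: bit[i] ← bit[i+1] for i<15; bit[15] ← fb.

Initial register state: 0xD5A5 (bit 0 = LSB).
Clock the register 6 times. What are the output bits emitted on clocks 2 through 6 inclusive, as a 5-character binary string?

01001

reg_0 = 0xD5A5
clock 1: out=1, reg = 0x6AD2
clock 2: out=0, reg = 0x3569
clock 3: out=1, reg = 0x1AB4
clock 4: out=0, reg = 0x0D5A
clock 5: out=0, reg = 0x06AD
clock 6: out=1, reg = 0x0356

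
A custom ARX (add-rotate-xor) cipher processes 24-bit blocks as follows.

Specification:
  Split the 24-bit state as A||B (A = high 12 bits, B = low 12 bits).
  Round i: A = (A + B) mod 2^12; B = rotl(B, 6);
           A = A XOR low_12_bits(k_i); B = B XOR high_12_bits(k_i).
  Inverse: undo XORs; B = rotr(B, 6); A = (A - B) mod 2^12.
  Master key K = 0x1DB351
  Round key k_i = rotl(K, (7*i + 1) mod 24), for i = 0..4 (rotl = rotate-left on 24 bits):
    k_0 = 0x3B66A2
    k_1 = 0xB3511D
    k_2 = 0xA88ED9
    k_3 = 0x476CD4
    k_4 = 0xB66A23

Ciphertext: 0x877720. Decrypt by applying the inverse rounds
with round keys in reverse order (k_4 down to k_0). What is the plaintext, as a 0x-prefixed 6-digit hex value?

0x0A6156

s_0 = ciphertext = 0x877720
s_1 = InvRound(s_0, k_4) = 0x0A31B1
s_2 = InvRound(s_1, k_3) = 0xAA01D7
s_3 = InvRound(s_2, k_2) = 0xC8C7ED
s_4 = InvRound(s_3, k_1) = 0x75E633
s_5 = InvRound(s_4, k_0) = 0x0A6156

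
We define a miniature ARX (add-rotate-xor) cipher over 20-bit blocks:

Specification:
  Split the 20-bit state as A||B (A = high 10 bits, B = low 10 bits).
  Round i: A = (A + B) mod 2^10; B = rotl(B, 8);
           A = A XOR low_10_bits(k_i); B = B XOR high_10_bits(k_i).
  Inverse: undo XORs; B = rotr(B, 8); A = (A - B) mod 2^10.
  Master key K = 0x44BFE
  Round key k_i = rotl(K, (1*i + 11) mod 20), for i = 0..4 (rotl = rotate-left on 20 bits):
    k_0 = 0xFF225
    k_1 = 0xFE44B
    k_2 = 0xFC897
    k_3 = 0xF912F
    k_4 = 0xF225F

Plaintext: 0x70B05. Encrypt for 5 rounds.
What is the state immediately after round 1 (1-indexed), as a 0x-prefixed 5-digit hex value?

s_0 = plaintext = 0x70B05
s_1 = Round(s_0, k_0) = 0xB8A3D
s_2 = Round(s_1, k_1) = 0x55276
s_3 = Round(s_2, k_2) = 0xD756F
s_4 = Round(s_3, k_3) = 0x78CBF
s_5 = Round(s_4, k_4) = 0x3F4E7

0xB8A3D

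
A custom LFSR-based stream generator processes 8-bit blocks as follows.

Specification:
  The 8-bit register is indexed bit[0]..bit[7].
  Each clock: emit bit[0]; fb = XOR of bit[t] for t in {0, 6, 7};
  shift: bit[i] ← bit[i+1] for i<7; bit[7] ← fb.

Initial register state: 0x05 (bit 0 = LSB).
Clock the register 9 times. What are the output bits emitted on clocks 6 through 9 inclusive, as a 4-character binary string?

reg_0 = 0x05
clock 1: out=1, reg = 0x82
clock 2: out=0, reg = 0xC1
clock 3: out=1, reg = 0xE0
clock 4: out=0, reg = 0x70
clock 5: out=0, reg = 0xB8
clock 6: out=0, reg = 0xDC
clock 7: out=0, reg = 0x6E
clock 8: out=0, reg = 0xB7
clock 9: out=1, reg = 0x5B

0001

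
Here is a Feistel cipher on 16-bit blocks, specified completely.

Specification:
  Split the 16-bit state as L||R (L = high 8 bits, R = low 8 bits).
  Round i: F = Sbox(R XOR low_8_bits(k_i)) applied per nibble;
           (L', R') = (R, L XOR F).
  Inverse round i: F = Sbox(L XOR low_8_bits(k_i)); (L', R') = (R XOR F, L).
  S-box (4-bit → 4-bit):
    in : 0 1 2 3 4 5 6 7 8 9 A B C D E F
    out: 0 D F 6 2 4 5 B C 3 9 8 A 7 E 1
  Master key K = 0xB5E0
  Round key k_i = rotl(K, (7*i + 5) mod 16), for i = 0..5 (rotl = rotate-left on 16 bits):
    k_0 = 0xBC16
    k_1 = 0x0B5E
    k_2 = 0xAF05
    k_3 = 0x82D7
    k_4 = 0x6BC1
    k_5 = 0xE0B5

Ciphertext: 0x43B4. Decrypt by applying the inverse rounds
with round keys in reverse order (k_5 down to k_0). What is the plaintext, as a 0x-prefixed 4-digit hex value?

0x752F

s_0 = ciphertext = 0x43B4
s_1 = InvRound(s_0, k_5) = 0xA143
s_2 = InvRound(s_1, k_4) = 0x13A1
s_3 = InvRound(s_2, k_3) = 0x0313
s_4 = InvRound(s_3, k_2) = 0x1603
s_5 = InvRound(s_4, k_1) = 0x2F16
s_6 = InvRound(s_5, k_0) = 0x752F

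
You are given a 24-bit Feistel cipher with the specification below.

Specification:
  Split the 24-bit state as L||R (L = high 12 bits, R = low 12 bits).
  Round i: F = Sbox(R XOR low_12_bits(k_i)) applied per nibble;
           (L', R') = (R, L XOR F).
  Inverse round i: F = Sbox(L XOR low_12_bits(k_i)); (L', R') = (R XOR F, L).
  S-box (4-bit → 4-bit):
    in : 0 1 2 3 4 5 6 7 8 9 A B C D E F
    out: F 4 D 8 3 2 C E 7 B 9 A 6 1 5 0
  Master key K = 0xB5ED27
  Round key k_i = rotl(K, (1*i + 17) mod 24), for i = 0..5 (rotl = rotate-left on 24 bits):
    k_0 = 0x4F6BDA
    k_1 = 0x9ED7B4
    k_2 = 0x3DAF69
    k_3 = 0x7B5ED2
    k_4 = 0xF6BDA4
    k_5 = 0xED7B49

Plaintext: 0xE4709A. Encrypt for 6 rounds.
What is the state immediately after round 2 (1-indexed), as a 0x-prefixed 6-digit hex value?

0x4788FC

s_0 = plaintext = 0xE4709A
s_1 = Round(s_0, k_0) = 0x09A478
s_2 = Round(s_1, k_1) = 0x4788FC
s_3 = Round(s_2, k_2) = 0x8FCACA
s_4 = Round(s_3, k_3) = 0xACABBB
s_5 = Round(s_4, k_4) = 0xBBB68A
s_6 = Round(s_5, k_5) = 0x68AAD3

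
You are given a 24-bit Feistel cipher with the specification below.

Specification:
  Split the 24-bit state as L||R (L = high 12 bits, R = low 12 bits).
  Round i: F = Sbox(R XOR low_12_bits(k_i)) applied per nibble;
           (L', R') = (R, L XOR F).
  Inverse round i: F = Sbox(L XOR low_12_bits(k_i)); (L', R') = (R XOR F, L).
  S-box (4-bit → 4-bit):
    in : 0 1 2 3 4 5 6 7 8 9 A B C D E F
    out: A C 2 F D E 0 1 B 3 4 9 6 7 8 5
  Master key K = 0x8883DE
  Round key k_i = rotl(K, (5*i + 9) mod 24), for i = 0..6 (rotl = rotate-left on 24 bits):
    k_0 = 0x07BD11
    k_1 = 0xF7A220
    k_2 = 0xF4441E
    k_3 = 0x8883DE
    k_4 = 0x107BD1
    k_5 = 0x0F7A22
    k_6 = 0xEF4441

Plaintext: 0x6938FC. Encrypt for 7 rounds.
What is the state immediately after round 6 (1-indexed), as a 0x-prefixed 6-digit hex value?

s_0 = plaintext = 0x6938FC
s_1 = Round(s_0, k_0) = 0x8FC814
s_2 = Round(s_1, k_1) = 0x814C01
s_3 = Round(s_2, k_2) = 0xC013D1
s_4 = Round(s_3, k_3) = 0x3D16A4
s_5 = Round(s_4, k_4) = 0x6A44CF
s_6 = Round(s_5, k_5) = 0x4CFE23
s_7 = Round(s_6, k_6) = 0xE230CD

0x4CFE23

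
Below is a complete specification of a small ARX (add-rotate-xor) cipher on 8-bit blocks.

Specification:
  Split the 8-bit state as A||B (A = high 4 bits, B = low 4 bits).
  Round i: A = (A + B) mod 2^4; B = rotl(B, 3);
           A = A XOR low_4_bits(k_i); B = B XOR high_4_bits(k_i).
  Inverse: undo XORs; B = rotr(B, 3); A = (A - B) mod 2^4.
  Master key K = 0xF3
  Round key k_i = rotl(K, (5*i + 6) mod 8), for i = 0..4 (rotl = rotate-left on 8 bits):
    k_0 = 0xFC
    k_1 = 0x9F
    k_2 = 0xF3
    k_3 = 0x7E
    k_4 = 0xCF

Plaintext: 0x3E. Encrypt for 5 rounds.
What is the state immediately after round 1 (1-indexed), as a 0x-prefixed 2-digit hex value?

0xD8

s_0 = plaintext = 0x3E
s_1 = Round(s_0, k_0) = 0xD8
s_2 = Round(s_1, k_1) = 0xAD
s_3 = Round(s_2, k_2) = 0x41
s_4 = Round(s_3, k_3) = 0xBF
s_5 = Round(s_4, k_4) = 0x53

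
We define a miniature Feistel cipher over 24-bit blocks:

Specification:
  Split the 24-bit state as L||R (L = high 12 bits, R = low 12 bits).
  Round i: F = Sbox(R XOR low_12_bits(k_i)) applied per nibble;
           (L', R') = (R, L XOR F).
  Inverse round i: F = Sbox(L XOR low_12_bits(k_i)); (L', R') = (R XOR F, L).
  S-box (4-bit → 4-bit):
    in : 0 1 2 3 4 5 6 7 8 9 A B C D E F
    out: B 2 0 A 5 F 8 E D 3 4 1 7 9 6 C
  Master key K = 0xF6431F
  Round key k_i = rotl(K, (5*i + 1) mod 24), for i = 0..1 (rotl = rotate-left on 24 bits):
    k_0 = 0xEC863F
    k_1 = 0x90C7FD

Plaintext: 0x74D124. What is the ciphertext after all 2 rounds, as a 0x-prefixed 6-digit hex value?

s_0 = plaintext = 0x74D124
s_1 = Round(s_0, k_0) = 0x12496C
s_2 = Round(s_1, k_1) = 0x96C716

0x96C716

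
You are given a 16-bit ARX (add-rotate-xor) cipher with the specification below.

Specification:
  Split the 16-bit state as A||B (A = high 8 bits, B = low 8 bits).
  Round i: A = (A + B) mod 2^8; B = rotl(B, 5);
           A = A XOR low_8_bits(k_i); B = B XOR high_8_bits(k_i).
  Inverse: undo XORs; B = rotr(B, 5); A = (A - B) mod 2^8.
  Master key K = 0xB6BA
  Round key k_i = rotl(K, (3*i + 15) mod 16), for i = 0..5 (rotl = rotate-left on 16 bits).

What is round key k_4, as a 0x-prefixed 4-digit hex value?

K = 0xB6BA
k_0 = rotl(K, (3*0+15) mod 16) = rotl(K, 15) = 0x5B5D
k_1 = rotl(K, (3*1+15) mod 16) = rotl(K, 2) = 0xDAEA
k_2 = rotl(K, (3*2+15) mod 16) = rotl(K, 5) = 0xD756
k_3 = rotl(K, (3*3+15) mod 16) = rotl(K, 8) = 0xBAB6
k_4 = rotl(K, (3*4+15) mod 16) = rotl(K, 11) = 0xD5B5

0xD5B5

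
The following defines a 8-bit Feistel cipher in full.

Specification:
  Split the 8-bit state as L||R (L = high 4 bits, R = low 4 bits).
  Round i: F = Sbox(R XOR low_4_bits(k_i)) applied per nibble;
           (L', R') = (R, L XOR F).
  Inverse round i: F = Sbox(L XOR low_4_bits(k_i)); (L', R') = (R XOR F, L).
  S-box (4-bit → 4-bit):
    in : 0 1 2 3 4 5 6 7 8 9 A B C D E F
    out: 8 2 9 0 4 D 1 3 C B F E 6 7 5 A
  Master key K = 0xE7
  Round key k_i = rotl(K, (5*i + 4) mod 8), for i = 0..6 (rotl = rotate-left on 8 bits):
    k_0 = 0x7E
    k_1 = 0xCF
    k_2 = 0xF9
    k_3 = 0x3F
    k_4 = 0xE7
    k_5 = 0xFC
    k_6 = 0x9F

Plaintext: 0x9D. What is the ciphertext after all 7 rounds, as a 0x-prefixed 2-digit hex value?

s_0 = plaintext = 0x9D
s_1 = Round(s_0, k_0) = 0xD9
s_2 = Round(s_1, k_1) = 0x9C
s_3 = Round(s_2, k_2) = 0xC4
s_4 = Round(s_3, k_3) = 0x42
s_5 = Round(s_4, k_4) = 0x29
s_6 = Round(s_5, k_5) = 0x9F
s_7 = Round(s_6, k_6) = 0xF1

0xF1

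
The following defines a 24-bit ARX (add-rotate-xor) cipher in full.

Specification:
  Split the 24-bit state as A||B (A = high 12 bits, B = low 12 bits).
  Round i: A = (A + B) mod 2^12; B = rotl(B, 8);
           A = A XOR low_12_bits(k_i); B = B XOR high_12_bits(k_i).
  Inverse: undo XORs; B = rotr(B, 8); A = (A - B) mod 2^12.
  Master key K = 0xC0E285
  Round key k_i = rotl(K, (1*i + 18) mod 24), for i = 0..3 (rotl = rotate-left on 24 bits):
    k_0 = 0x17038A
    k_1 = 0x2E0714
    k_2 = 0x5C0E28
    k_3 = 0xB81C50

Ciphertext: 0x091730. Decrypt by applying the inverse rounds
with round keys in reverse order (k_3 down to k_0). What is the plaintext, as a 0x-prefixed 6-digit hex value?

s_0 = ciphertext = 0x091730
s_1 = InvRound(s_0, k_3) = 0x1A5B1C
s_2 = InvRound(s_1, k_2) = 0x1BFDCE
s_3 = InvRound(s_2, k_1) = 0x3BC2EF
s_4 = InvRound(s_3, k_0) = 0x6439F3

0x6439F3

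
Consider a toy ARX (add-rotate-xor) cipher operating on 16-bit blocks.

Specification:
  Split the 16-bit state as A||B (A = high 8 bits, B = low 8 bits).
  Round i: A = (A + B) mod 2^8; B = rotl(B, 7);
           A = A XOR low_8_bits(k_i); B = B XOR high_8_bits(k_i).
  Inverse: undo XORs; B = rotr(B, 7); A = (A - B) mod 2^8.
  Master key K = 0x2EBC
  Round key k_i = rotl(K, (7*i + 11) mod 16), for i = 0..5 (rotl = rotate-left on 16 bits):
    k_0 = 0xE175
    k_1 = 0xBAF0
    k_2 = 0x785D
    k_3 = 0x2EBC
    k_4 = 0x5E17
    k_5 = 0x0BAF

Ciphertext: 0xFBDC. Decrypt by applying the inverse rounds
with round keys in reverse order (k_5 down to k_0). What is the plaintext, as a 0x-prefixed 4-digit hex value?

0xEB36

s_0 = ciphertext = 0xFBDC
s_1 = InvRound(s_0, k_5) = 0xA5AF
s_2 = InvRound(s_1, k_4) = 0xCFE3
s_3 = InvRound(s_2, k_3) = 0xD89B
s_4 = InvRound(s_3, k_2) = 0xBEC7
s_5 = InvRound(s_4, k_1) = 0x54FA
s_6 = InvRound(s_5, k_0) = 0xEB36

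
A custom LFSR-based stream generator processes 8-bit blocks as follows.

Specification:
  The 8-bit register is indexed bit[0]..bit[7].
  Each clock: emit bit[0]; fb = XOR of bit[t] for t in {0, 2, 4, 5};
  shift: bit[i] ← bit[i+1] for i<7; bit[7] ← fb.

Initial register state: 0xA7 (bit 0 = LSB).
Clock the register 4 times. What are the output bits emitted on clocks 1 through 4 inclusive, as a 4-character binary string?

1110

reg_0 = 0xA7
clock 1: out=1, reg = 0xD3
clock 2: out=1, reg = 0x69
clock 3: out=1, reg = 0x34
clock 4: out=0, reg = 0x9A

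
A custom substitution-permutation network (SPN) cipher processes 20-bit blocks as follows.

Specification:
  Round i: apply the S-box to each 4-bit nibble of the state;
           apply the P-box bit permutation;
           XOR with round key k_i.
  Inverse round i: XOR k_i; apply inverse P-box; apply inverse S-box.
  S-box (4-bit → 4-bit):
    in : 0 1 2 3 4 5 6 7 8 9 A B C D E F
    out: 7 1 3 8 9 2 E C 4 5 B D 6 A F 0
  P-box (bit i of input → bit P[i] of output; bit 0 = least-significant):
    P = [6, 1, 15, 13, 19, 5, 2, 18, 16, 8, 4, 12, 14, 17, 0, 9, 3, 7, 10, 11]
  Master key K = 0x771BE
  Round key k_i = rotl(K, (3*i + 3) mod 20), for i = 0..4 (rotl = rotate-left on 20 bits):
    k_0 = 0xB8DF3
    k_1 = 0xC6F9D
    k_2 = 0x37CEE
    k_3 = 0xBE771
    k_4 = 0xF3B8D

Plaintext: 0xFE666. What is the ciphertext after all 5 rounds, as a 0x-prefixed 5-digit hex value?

0xB42C6

s_0 = plaintext = 0xFE666
s_1 = Round(s_0, k_0) = 0xD7EC4
s_2 = Round(s_1, k_1) = 0xD5468
s_3 = Round(s_2, k_2) = 0x4E44A
s_4 = Round(s_3, k_3) = 0x49D3A
s_5 = Round(s_4, k_4) = 0xB42C6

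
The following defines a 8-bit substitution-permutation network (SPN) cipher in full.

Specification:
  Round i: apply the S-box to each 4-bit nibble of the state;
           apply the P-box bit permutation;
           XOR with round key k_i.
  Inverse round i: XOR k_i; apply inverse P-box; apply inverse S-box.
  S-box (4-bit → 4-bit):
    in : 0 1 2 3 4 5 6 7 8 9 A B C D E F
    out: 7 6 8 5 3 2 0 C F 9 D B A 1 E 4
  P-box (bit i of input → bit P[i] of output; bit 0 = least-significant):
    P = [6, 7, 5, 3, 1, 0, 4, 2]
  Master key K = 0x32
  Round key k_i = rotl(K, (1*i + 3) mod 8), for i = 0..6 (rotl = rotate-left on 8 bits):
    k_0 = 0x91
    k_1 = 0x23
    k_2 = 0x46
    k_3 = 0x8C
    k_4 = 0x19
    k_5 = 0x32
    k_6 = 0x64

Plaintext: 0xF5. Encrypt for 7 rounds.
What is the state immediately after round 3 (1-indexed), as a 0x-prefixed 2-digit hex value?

s_0 = plaintext = 0xF5
s_1 = Round(s_0, k_0) = 0x01
s_2 = Round(s_1, k_1) = 0x90
s_3 = Round(s_2, k_2) = 0xA0
s_4 = Round(s_3, k_3) = 0x7A
s_5 = Round(s_4, k_4) = 0x65
s_6 = Round(s_5, k_5) = 0xB2
s_7 = Round(s_6, k_6) = 0x6B

0xA0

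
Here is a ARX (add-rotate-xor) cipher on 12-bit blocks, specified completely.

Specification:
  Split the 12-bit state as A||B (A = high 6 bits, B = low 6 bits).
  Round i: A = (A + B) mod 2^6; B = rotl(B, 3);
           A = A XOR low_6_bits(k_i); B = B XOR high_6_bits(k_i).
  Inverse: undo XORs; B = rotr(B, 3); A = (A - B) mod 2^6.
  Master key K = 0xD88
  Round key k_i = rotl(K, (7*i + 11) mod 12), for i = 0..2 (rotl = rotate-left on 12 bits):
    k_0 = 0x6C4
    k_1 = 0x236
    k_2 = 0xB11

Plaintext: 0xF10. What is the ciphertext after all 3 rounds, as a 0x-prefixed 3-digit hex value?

s_0 = plaintext = 0xF10
s_1 = Round(s_0, k_0) = 0x219
s_2 = Round(s_1, k_1) = 0x5C3
s_3 = Round(s_2, k_2) = 0x2F4

0x2F4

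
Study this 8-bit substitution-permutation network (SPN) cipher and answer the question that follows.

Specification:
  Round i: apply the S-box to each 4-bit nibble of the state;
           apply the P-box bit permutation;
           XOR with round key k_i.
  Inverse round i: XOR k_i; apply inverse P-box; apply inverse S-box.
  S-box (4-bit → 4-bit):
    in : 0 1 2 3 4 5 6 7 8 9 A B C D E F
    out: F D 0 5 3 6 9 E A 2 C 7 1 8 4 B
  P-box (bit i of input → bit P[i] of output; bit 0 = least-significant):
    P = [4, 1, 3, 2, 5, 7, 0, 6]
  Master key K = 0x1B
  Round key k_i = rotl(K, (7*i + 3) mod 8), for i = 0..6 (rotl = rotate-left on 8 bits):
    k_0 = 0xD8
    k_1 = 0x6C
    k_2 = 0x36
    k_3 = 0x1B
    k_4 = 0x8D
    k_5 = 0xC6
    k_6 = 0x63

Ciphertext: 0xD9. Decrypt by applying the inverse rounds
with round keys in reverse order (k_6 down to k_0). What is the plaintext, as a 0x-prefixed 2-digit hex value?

0x42

s_0 = ciphertext = 0xD9
s_1 = InvRound(s_0, k_6) = 0x4B
s_2 = InvRound(s_1, k_5) = 0x5A
s_3 = InvRound(s_2, k_4) = 0x7F
s_4 = InvRound(s_3, k_3) = 0x6D
s_5 = InvRound(s_4, k_2) = 0xAB
s_6 = InvRound(s_5, k_1) = 0x78
s_7 = InvRound(s_6, k_0) = 0x42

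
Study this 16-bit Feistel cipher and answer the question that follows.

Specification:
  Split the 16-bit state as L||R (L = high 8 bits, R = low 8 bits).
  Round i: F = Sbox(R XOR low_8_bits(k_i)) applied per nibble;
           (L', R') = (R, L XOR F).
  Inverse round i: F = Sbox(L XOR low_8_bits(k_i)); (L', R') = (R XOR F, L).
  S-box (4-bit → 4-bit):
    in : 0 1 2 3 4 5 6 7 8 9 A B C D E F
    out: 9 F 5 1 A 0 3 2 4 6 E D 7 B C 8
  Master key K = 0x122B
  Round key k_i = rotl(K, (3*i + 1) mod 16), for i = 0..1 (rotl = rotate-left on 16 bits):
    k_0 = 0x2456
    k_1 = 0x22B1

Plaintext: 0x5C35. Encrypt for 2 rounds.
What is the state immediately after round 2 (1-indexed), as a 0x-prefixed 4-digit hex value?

s_0 = plaintext = 0x5C35
s_1 = Round(s_0, k_0) = 0x356D
s_2 = Round(s_1, k_1) = 0x6D82

0x6D82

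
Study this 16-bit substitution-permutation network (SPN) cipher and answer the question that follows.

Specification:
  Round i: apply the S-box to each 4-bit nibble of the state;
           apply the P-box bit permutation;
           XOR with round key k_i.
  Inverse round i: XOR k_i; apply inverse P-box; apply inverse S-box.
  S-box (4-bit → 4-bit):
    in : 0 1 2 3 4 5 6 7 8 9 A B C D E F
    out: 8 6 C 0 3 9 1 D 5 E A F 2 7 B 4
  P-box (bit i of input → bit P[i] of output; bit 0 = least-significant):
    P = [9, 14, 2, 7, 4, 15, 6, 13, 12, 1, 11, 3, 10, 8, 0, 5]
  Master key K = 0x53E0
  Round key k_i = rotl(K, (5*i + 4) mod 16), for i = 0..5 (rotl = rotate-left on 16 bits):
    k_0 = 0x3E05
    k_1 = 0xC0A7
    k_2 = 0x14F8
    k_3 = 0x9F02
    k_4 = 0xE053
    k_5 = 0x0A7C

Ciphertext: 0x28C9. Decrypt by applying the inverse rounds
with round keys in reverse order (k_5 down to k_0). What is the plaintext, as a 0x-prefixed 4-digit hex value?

0x5487

s_0 = ciphertext = 0x28C9
s_1 = InvRound(s_0, k_5) = 0x2357
s_2 = InvRound(s_1, k_4) = 0xC3CD
s_3 = InvRound(s_2, k_3) = 0x8BF9
s_4 = InvRound(s_3, k_2) = 0xD8C6
s_5 = InvRound(s_4, k_1) = 0x28F3
s_6 = InvRound(s_5, k_0) = 0x5487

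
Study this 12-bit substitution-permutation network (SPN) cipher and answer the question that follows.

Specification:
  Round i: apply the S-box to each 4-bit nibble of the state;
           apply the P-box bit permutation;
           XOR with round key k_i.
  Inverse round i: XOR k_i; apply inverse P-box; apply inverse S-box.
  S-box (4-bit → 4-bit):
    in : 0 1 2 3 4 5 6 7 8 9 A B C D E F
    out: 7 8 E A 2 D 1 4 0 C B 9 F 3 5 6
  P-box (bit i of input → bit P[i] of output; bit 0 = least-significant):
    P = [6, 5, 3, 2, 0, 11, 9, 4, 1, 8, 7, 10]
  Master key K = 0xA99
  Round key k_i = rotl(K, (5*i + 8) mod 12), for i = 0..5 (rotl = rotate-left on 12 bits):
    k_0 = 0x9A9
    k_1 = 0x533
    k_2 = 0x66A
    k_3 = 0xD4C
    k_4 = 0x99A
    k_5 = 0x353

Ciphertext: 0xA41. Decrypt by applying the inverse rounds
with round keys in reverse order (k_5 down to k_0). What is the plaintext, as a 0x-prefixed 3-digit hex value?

0x952

s_0 = ciphertext = 0xA41
s_1 = InvRound(s_0, k_5) = 0xD38
s_2 = InvRound(s_1, k_4) = 0x584
s_3 = InvRound(s_2, k_3) = 0x74E
s_4 = InvRound(s_3, k_2) = 0x483
s_5 = InvRound(s_4, k_1) = 0xF14
s_6 = InvRound(s_5, k_0) = 0x952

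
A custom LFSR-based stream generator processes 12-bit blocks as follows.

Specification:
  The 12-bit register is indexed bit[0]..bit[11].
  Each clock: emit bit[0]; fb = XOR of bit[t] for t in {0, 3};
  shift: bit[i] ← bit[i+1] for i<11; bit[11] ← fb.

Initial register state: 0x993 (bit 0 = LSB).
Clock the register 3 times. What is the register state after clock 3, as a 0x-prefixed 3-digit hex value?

reg_0 = 0x993
clock 1: out=1, reg = 0xCC9
clock 2: out=1, reg = 0x664
clock 3: out=0, reg = 0x332

0x332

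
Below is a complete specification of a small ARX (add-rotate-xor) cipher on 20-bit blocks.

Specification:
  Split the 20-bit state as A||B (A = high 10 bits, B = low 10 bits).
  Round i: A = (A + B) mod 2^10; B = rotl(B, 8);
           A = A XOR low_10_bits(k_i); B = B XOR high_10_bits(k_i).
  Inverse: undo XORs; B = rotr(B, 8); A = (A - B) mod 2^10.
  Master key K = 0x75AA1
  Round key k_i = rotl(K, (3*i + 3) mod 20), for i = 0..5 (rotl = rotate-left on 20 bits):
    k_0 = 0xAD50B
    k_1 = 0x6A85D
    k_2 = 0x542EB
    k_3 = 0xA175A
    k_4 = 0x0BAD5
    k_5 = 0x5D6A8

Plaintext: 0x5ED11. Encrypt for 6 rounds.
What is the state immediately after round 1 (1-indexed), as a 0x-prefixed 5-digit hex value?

0xE1FF1

s_0 = plaintext = 0x5ED11
s_1 = Round(s_0, k_0) = 0xE1FF1
s_2 = Round(s_1, k_1) = 0xC9456
s_3 = Round(s_2, k_2) = 0x64345
s_4 = Round(s_3, k_3) = 0xE3F54
s_5 = Round(s_4, k_4) = 0x0D8FB
s_6 = Round(s_5, k_5) = 0xE664B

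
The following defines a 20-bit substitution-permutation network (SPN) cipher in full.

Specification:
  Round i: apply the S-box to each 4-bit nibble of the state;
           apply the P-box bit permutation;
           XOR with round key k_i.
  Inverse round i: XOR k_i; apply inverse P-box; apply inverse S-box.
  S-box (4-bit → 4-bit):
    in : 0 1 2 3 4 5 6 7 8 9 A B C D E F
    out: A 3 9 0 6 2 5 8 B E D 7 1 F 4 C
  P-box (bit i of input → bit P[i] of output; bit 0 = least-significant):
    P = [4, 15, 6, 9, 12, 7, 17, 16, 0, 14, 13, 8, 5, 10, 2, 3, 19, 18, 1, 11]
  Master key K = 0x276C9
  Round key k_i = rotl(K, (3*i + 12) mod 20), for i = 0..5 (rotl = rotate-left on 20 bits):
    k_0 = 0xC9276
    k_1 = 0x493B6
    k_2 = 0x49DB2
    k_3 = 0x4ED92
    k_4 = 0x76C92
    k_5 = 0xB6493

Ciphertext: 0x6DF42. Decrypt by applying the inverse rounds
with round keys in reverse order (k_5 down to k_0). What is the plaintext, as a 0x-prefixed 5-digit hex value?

s_0 = ciphertext = 0x6DF42
s_1 = InvRound(s_0, k_5) = 0x83A8D
s_2 = InvRound(s_1, k_4) = 0xB91A2
s_3 = InvRound(s_2, k_3) = 0x814AC
s_4 = InvRound(s_3, k_2) = 0xDF731
s_5 = InvRound(s_4, k_1) = 0x64B03
s_6 = InvRound(s_5, k_0) = 0x2686B

0x2686B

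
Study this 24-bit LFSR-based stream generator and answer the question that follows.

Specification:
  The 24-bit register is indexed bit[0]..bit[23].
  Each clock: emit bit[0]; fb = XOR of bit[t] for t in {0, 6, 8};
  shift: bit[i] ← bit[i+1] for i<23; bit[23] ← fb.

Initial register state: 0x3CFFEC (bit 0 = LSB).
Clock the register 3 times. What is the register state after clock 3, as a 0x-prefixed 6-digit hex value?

reg_0 = 0x3CFFEC
clock 1: out=0, reg = 0x1E7FF6
clock 2: out=0, reg = 0x0F3FFB
clock 3: out=1, reg = 0x879FFD

0x879FFD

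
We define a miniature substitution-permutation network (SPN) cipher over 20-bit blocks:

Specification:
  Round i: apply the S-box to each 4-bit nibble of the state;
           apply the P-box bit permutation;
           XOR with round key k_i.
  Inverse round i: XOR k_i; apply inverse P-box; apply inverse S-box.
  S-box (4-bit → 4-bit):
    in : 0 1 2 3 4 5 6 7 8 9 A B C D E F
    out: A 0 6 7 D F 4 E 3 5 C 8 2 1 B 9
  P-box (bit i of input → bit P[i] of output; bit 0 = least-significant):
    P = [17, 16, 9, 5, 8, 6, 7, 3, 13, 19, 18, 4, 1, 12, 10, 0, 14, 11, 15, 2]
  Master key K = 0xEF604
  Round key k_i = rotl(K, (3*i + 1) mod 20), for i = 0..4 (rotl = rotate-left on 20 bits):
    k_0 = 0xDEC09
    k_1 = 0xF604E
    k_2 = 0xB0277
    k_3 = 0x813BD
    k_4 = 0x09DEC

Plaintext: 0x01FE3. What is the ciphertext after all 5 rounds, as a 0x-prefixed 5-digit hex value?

s_0 = plaintext = 0x01FE3
s_1 = Round(s_0, k_0) = 0xEC755
s_2 = Round(s_1, k_1) = 0x03BB2
s_3 = Round(s_2, k_2) = 0xA1C69
s_4 = Round(s_3, k_3) = 0x29139
s_5 = Round(s_4, k_4) = 0x2122E

0x2122E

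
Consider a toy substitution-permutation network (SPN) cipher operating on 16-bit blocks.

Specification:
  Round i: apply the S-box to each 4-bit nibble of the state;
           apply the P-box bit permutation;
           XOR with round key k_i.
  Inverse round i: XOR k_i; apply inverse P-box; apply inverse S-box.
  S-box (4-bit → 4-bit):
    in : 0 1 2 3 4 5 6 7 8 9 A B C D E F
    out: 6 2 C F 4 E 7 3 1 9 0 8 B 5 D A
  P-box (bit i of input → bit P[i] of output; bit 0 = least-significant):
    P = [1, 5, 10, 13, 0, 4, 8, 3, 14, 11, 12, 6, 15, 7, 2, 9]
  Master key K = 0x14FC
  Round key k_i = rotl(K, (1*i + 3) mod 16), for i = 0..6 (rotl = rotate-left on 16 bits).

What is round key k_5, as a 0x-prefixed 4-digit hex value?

K = 0x14FC
k_0 = rotl(K, (1*0+3) mod 16) = rotl(K, 3) = 0xA7E0
k_1 = rotl(K, (1*1+3) mod 16) = rotl(K, 4) = 0x4FC1
k_2 = rotl(K, (1*2+3) mod 16) = rotl(K, 5) = 0x9F82
k_3 = rotl(K, (1*3+3) mod 16) = rotl(K, 6) = 0x3F05
k_4 = rotl(K, (1*4+3) mod 16) = rotl(K, 7) = 0x7E0A
k_5 = rotl(K, (1*5+3) mod 16) = rotl(K, 8) = 0xFC14

0xFC14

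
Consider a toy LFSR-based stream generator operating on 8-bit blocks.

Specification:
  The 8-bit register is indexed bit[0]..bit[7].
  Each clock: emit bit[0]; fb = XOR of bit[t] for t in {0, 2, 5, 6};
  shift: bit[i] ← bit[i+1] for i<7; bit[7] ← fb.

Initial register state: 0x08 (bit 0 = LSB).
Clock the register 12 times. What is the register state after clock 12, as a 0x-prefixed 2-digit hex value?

reg_0 = 0x08
clock 1: out=0, reg = 0x04
clock 2: out=0, reg = 0x82
clock 3: out=0, reg = 0x41
clock 4: out=1, reg = 0x20
clock 5: out=0, reg = 0x90
clock 6: out=0, reg = 0x48
clock 7: out=0, reg = 0xA4
clock 8: out=0, reg = 0x52
clock 9: out=0, reg = 0xA9
clock 10: out=1, reg = 0x54
clock 11: out=0, reg = 0x2A
clock 12: out=0, reg = 0x95

0x95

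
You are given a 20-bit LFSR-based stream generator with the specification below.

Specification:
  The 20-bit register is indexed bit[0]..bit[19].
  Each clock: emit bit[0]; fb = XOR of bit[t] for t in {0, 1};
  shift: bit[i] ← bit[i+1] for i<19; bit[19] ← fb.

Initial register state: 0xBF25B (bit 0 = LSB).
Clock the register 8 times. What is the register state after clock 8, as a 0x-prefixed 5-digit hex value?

reg_0 = 0xBF25B
clock 1: out=1, reg = 0x5F92D
clock 2: out=1, reg = 0xAFC96
clock 3: out=0, reg = 0xD7E4B
clock 4: out=1, reg = 0x6BF25
clock 5: out=1, reg = 0xB5F92
clock 6: out=0, reg = 0xDAFC9
clock 7: out=1, reg = 0xED7E4
clock 8: out=0, reg = 0x76BF2

0x76BF2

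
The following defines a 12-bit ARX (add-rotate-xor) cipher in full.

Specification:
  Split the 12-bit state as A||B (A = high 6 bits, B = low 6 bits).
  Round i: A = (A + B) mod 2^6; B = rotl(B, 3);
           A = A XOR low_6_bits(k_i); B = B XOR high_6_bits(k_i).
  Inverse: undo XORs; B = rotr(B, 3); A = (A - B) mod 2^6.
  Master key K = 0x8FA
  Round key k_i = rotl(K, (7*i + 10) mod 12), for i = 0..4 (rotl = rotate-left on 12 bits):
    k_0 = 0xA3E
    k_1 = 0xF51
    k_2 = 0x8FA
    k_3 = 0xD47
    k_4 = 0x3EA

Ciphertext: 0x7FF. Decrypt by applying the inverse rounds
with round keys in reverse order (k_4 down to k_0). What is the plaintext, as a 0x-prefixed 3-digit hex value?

s_0 = ciphertext = 0x7FF
s_1 = InvRound(s_0, k_4) = 0xBC6
s_2 = InvRound(s_1, k_3) = 0x29E
s_3 = InvRound(s_2, k_2) = 0x06F
s_4 = InvRound(s_3, k_1) = 0xF92
s_5 = InvRound(s_4, k_0) = 0xA57

0xA57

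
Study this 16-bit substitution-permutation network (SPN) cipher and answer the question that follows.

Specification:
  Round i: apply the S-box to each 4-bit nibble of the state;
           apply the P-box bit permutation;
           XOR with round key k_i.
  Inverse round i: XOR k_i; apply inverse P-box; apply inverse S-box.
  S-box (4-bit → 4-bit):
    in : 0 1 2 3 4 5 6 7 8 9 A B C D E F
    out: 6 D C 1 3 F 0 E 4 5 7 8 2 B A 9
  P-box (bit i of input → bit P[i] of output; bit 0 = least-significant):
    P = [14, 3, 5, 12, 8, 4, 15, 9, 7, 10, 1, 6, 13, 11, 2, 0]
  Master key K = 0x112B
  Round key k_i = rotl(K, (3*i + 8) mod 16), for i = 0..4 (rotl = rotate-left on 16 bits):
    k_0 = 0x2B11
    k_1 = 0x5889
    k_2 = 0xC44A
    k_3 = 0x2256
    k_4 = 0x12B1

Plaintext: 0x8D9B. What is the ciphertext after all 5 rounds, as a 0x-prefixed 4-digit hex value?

s_0 = plaintext = 0x8D9B
s_1 = Round(s_0, k_0) = 0xBED5
s_2 = Round(s_1, k_1) = 0x0FF0
s_3 = Round(s_2, k_2) = 0xCFA6
s_4 = Round(s_3, k_3) = 0xAB86
s_5 = Round(s_4, k_4) = 0xBAF5

0xBAF5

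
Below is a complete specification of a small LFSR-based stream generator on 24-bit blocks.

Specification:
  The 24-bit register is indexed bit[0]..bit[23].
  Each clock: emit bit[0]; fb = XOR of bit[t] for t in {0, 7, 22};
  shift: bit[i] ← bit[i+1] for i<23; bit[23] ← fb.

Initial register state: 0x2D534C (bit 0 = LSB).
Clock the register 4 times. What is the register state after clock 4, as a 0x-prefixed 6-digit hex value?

reg_0 = 0x2D534C
clock 1: out=0, reg = 0x16A9A6
clock 2: out=0, reg = 0x8B54D3
clock 3: out=1, reg = 0x45AA69
clock 4: out=1, reg = 0x22D534

0x22D534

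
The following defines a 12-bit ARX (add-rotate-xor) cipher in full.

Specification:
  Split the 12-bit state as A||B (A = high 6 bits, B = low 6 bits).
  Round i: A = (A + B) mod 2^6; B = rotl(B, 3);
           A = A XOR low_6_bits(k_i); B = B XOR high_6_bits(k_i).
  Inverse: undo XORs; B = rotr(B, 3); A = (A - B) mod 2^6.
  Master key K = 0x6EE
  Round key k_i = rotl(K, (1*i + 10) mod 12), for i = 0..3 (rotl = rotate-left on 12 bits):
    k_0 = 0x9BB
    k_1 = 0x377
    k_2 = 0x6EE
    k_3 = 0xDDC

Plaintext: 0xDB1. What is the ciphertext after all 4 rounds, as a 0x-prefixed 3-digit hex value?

0xCE4

s_0 = plaintext = 0xDB1
s_1 = Round(s_0, k_0) = 0x728
s_2 = Round(s_1, k_1) = 0xCC8
s_3 = Round(s_2, k_2) = 0x55A
s_4 = Round(s_3, k_3) = 0xCE4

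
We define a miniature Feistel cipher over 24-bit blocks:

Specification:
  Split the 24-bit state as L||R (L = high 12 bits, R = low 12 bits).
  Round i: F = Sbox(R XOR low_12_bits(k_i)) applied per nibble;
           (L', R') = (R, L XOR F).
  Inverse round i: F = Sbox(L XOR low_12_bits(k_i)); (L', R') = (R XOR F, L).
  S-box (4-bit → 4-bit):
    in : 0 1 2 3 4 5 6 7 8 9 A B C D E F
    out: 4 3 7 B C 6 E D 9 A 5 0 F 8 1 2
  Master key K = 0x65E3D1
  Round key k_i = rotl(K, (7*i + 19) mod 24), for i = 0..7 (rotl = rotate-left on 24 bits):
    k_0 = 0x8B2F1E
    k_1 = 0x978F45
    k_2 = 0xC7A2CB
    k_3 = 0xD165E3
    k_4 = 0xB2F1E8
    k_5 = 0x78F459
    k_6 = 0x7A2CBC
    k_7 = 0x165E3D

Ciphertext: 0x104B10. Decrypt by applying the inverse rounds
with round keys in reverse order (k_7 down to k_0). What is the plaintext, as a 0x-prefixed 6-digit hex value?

s_0 = ciphertext = 0x104B10
s_1 = InvRound(s_0, k_7) = 0x9AA104
s_2 = InvRound(s_1, k_6) = 0x73A9AA
s_3 = InvRound(s_2, k_5) = 0x24173A
s_4 = InvRound(s_3, k_4) = 0xC60241
s_5 = InvRound(s_4, k_3) = 0x8DAC60
s_6 = InvRound(s_5, k_2) = 0x9538DA
s_7 = InvRound(s_6, k_1) = 0x6E4953
s_8 = InvRound(s_7, k_0) = 0x3766E4

0x3766E4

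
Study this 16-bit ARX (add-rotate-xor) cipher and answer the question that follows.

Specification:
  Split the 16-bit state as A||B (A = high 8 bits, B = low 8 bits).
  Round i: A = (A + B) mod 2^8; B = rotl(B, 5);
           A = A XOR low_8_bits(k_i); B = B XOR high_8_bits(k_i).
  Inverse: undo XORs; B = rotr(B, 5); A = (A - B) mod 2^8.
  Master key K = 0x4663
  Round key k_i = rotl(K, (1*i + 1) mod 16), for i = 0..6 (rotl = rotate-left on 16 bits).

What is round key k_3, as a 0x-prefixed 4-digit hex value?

K = 0x4663
k_0 = rotl(K, (1*0+1) mod 16) = rotl(K, 1) = 0x8CC6
k_1 = rotl(K, (1*1+1) mod 16) = rotl(K, 2) = 0x198D
k_2 = rotl(K, (1*2+1) mod 16) = rotl(K, 3) = 0x331A
k_3 = rotl(K, (1*3+1) mod 16) = rotl(K, 4) = 0x6634

0x6634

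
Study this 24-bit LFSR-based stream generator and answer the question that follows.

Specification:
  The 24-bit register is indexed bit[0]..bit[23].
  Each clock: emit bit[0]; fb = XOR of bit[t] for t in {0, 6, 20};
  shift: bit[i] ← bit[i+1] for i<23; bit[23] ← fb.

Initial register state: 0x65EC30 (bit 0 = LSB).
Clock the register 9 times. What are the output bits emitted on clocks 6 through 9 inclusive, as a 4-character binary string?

1000

reg_0 = 0x65EC30
clock 1: out=0, reg = 0x32F618
clock 2: out=0, reg = 0x997B0C
clock 3: out=0, reg = 0xCCBD86
clock 4: out=0, reg = 0x665EC3
clock 5: out=1, reg = 0x332F61
clock 6: out=1, reg = 0x9997B0
clock 7: out=0, reg = 0xCCCBD8
clock 8: out=0, reg = 0xE665EC
clock 9: out=0, reg = 0xF332F6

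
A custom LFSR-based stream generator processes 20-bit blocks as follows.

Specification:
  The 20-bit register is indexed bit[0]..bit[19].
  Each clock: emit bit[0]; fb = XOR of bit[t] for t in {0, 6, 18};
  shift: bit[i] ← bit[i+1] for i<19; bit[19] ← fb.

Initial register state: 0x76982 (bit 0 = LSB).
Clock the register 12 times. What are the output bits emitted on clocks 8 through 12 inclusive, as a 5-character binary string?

11001

reg_0 = 0x76982
clock 1: out=0, reg = 0xBB4C1
clock 2: out=1, reg = 0x5DA60
clock 3: out=0, reg = 0x2ED30
clock 4: out=0, reg = 0x17698
clock 5: out=0, reg = 0x0BB4C
clock 6: out=0, reg = 0x85DA6
clock 7: out=0, reg = 0x42ED3
clock 8: out=1, reg = 0xA1769
clock 9: out=1, reg = 0x50BB4
clock 10: out=0, reg = 0xA85DA
clock 11: out=0, reg = 0xD42ED
clock 12: out=1, reg = 0xEA176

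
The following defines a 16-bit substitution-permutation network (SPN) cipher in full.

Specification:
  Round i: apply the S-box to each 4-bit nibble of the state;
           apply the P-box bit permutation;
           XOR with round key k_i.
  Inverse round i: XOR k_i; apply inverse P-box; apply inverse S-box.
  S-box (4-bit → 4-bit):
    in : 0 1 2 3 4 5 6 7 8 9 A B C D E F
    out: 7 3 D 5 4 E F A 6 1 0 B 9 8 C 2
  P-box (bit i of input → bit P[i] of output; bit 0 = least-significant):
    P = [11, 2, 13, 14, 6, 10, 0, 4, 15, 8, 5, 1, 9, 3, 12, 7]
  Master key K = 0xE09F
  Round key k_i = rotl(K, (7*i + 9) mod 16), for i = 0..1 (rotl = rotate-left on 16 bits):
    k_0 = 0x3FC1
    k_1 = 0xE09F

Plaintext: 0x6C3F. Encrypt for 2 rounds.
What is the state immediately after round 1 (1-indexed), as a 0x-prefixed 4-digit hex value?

s_0 = plaintext = 0x6C3F
s_1 = Round(s_0, k_0) = 0xAD0E
s_2 = Round(s_1, k_1) = 0x84DC

0xAD0E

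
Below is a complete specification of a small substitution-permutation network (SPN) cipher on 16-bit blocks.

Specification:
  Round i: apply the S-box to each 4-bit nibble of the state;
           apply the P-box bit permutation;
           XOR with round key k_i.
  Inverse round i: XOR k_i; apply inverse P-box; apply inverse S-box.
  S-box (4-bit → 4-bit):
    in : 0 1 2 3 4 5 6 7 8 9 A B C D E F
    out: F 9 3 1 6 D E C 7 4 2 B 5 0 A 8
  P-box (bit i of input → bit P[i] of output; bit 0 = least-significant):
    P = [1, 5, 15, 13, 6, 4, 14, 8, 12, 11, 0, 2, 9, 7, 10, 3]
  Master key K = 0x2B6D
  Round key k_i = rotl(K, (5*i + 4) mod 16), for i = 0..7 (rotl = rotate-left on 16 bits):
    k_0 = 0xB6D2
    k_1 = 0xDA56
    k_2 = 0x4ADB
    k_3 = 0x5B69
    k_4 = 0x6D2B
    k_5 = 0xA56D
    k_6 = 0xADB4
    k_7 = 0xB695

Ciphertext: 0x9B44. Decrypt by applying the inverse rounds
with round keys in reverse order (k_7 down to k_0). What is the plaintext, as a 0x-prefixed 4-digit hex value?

s_0 = ciphertext = 0x9B44
s_1 = InvRound(s_0, k_7) = 0x44BF
s_2 = InvRound(s_1, k_6) = 0xF475
s_3 = InvRound(s_2, k_5) = 0xF36D
s_4 = InvRound(s_3, k_4) = 0xCB3C
s_5 = InvRound(s_4, k_3) = 0xD529
s_6 = InvRound(s_5, k_2) = 0x82B8
s_7 = InvRound(s_6, k_1) = 0xEBC2
s_8 = InvRound(s_7, k_0) = 0x926D

0x926D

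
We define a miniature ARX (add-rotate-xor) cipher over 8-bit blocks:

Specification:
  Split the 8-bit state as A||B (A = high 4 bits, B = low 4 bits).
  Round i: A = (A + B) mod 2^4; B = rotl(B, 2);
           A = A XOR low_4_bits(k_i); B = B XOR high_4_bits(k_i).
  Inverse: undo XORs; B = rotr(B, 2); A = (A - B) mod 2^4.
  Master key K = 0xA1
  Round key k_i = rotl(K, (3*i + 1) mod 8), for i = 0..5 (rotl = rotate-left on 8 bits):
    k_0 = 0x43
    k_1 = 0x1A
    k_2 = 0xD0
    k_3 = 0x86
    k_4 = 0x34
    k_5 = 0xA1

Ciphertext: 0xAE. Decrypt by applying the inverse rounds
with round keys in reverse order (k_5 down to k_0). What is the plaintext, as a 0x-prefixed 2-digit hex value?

0x27

s_0 = ciphertext = 0xAE
s_1 = InvRound(s_0, k_5) = 0xA1
s_2 = InvRound(s_1, k_4) = 0x68
s_3 = InvRound(s_2, k_3) = 0x00
s_4 = InvRound(s_3, k_2) = 0x97
s_5 = InvRound(s_4, k_1) = 0xA9
s_6 = InvRound(s_5, k_0) = 0x27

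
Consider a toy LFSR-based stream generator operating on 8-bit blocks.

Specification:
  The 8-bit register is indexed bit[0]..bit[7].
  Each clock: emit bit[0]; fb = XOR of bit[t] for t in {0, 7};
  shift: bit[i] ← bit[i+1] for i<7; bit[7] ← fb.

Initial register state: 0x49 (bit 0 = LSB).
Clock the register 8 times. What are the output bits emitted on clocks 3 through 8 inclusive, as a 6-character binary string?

reg_0 = 0x49
clock 1: out=1, reg = 0xA4
clock 2: out=0, reg = 0xD2
clock 3: out=0, reg = 0xE9
clock 4: out=1, reg = 0x74
clock 5: out=0, reg = 0x3A
clock 6: out=0, reg = 0x1D
clock 7: out=1, reg = 0x8E
clock 8: out=0, reg = 0xC7

010010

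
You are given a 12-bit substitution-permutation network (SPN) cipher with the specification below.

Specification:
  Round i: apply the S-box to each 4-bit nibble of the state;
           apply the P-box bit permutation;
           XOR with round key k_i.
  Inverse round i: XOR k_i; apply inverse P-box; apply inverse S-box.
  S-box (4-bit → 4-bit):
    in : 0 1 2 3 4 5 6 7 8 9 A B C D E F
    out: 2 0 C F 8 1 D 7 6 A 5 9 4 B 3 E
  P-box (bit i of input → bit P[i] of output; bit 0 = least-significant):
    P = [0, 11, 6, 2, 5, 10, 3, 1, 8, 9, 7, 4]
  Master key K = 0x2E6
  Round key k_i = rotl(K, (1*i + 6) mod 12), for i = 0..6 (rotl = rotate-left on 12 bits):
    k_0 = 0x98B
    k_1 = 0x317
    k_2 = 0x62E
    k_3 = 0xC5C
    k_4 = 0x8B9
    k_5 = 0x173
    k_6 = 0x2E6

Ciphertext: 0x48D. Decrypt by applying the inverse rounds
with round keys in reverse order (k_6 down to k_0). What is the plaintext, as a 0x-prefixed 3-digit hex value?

0xF5C

s_0 = ciphertext = 0x48D
s_1 = InvRound(s_0, k_6) = 0x03A
s_2 = InvRound(s_1, k_5) = 0x5CA
s_3 = InvRound(s_2, k_4) = 0xBD7
s_4 = InvRound(s_3, k_3) = 0x7F5
s_5 = InvRound(s_4, k_2) = 0x62A
s_6 = InvRound(s_5, k_1) = 0xB7B
s_7 = InvRound(s_6, k_0) = 0xF5C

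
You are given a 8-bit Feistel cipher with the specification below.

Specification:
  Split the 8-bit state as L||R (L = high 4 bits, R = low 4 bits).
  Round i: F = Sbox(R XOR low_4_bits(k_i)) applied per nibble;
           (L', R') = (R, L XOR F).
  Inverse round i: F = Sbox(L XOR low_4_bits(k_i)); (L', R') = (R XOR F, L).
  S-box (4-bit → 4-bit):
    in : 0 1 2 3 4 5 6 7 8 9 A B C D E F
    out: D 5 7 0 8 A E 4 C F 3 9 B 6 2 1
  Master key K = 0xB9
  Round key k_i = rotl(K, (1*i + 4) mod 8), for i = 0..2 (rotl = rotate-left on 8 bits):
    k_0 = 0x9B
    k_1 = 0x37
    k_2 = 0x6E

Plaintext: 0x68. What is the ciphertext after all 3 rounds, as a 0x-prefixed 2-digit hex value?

s_0 = plaintext = 0x68
s_1 = Round(s_0, k_0) = 0x86
s_2 = Round(s_1, k_1) = 0x6D
s_3 = Round(s_2, k_2) = 0xD6

0xD6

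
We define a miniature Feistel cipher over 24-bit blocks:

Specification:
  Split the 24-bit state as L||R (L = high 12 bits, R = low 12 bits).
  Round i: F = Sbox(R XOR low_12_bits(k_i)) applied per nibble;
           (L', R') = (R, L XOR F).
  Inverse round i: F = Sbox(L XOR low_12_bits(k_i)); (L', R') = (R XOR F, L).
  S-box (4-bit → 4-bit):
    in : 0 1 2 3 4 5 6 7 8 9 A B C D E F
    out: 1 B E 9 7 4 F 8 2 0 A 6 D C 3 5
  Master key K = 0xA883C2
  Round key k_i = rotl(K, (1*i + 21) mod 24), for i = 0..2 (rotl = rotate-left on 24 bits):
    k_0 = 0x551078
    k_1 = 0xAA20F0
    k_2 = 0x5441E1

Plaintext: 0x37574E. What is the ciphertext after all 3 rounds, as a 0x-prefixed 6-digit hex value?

s_0 = plaintext = 0x37574E
s_1 = Round(s_0, k_0) = 0x74EBEA
s_2 = Round(s_1, k_1) = 0xBEA1F4
s_3 = Round(s_2, k_2) = 0x1F4A5E

0x1F4A5E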